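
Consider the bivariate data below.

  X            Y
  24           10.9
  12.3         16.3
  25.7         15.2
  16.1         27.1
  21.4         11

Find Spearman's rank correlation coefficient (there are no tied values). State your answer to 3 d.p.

Rank X: 4, 1, 5, 2, 3
Rank Y: 1, 4, 3, 5, 2
d = rank(X) − rank(Y): 3, -3, 2, -3, 1; Σd² = 32
ρ = 1 − 6Σd² / [n(n²−1)] = 1 − 6×32 / (5×24) = 1 − 192/120 ≈ -0.600

-0.600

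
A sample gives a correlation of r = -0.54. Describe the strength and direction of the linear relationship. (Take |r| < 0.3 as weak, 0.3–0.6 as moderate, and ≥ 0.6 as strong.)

r = -0.54 < 0 so the relationship is negative.
|r| = 0.54, which falls in the moderate range.

moderate negative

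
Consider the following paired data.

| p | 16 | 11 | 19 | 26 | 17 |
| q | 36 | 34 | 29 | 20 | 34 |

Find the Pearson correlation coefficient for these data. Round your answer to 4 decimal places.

n = 5, Σp = 89, Σq = 153, Σp² = 1703, Σq² = 4849, Σpq = 2599
nΣpq − ΣpΣq = 12995 − 13617 = -622
nΣp² − (Σp)² = 8515 − 7921 = 594; nΣq² − (Σq)² = 24245 − 23409 = 836
r = -622 / √(594 × 836) = -622 / 704.6872 ≈ -0.8827

-0.8827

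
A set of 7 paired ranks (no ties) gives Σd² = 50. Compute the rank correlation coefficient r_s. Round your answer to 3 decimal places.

0.107

ρ = 1 − 6Σd² / [n(n²−1)] = 1 − 6×50 / (7×48)
  = 1 − 300/336 = 1 − 0.8929 ≈ 0.107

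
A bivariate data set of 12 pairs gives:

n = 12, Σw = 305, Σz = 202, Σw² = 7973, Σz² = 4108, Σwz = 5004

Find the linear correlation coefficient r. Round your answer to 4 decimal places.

-0.3292

r = (nΣwz − ΣwΣz) / √[(nΣw² − (Σw)²)(nΣz² − (Σz)²)]
Numerator: 12×5004 − 305×202 = -1562
Denominator: √[(95676 − 93025)(49296 − 40804)] = √[2651 × 8492] = 4744.7120
r = -1562 / 4744.7120 ≈ -0.3292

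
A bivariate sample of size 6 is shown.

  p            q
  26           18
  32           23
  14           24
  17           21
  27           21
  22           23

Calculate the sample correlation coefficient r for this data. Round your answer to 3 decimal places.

n = 6, Σp = 138, Σq = 130, Σp² = 3398, Σq² = 2840, Σpq = 2970
nΣpq − ΣpΣq = 17820 − 17940 = -120
nΣp² − (Σp)² = 20388 − 19044 = 1344; nΣq² − (Σq)² = 17040 − 16900 = 140
r = -120 / √(1344 × 140) = -120 / 433.7741 ≈ -0.277

-0.277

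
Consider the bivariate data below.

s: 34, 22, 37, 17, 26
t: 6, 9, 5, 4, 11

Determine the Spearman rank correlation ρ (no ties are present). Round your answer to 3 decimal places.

0.100

Rank s: 4, 2, 5, 1, 3
Rank t: 3, 4, 2, 1, 5
d = rank(s) − rank(t): 1, -2, 3, 0, -2; Σd² = 18
ρ = 1 − 6Σd² / [n(n²−1)] = 1 − 6×18 / (5×24) = 1 − 108/120 ≈ 0.100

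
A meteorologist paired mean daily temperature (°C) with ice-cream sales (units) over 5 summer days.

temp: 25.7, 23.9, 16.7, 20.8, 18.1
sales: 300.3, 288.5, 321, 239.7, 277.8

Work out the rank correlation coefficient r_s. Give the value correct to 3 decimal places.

Rank temp: 5, 4, 1, 3, 2
Rank sales: 4, 3, 5, 1, 2
d = rank(temp) − rank(sales): 1, 1, -4, 2, 0; Σd² = 22
ρ = 1 − 6Σd² / [n(n²−1)] = 1 − 6×22 / (5×24) = 1 − 132/120 ≈ -0.100

-0.100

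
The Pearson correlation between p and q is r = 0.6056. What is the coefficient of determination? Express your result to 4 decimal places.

0.3668

r² = (0.6056)² = 0.3668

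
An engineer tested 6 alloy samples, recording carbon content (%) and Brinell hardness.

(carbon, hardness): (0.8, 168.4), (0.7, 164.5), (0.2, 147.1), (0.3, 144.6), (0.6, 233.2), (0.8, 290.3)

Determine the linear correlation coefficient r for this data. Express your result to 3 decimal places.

0.589

n = 6, Σx = 3.4, Σy = 1148.1, Σx² = 2.26, Σy² = 236622.71, Σxy = 694.83
nΣxy − ΣxΣy = 4168.98 − 3903.54 = 265.44
nΣx² − (Σx)² = 13.56 − 11.56 = 2; nΣy² − (Σy)² = 1419736.26 − 1318133.61 = 101602.65
r = 265.44 / √(2 × 101602.65) = 265.44 / 450.7830 ≈ 0.589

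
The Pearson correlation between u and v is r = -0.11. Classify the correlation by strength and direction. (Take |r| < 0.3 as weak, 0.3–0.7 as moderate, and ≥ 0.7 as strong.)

weak negative

r = -0.11 < 0 so the relationship is negative.
|r| = 0.11, which falls in the weak range.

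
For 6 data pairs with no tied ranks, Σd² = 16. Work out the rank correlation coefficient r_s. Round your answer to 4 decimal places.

ρ = 1 − 6Σd² / [n(n²−1)] = 1 − 6×16 / (6×35)
  = 1 − 96/210 = 1 − 0.45714 ≈ 0.5429

0.5429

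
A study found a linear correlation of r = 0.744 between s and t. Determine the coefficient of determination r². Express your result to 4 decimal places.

0.5535

r² = (0.744)² = 0.5535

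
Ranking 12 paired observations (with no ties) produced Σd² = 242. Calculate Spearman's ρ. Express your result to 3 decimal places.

ρ = 1 − 6Σd² / [n(n²−1)] = 1 − 6×242 / (12×143)
  = 1 − 1452/1716 = 1 − 0.8462 ≈ 0.154

0.154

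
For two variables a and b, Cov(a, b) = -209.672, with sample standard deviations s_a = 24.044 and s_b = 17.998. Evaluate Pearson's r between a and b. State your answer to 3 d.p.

-0.485

r = Cov(a,b) / (s_a · s_b) = -209.672 / (24.044 × 17.998)
  = -209.672 / 432.7439 ≈ -0.485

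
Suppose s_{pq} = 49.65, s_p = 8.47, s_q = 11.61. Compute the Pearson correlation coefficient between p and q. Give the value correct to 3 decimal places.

0.505

r = Cov(p,q) / (s_p · s_q) = 49.65 / (8.47 × 11.61)
  = 49.65 / 98.3367 ≈ 0.505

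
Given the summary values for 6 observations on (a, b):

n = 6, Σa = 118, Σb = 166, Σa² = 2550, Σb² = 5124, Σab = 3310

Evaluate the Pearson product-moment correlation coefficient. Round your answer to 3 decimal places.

r = (nΣab − ΣaΣb) / √[(nΣa² − (Σa)²)(nΣb² − (Σb)²)]
Numerator: 6×3310 − 118×166 = 272
Denominator: √[(15300 − 13924)(30744 − 27556)] = √[1376 × 3188] = 2094.4422
r = 272 / 2094.4422 ≈ 0.130

0.130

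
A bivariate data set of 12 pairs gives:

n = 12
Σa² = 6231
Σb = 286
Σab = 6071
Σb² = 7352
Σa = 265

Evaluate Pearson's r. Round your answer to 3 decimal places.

r = (nΣab − ΣaΣb) / √[(nΣa² − (Σa)²)(nΣb² − (Σb)²)]
Numerator: 12×6071 − 265×286 = -2938
Denominator: √[(74772 − 70225)(88224 − 81796)] = √[4547 × 6428] = 5406.3034
r = -2938 / 5406.3034 ≈ -0.543

-0.543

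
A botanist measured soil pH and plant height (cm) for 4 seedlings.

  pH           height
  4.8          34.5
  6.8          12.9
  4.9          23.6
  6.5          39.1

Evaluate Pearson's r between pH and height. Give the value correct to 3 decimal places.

n = 4, Σx = 23, Σy = 110.1, Σx² = 135.54, Σy² = 3442.43, Σxy = 623.11
nΣxy − ΣxΣy = 2492.44 − 2532.3 = -39.86
nΣx² − (Σx)² = 542.16 − 529 = 13.16; nΣy² − (Σy)² = 13769.72 − 12122.01 = 1647.71
r = -39.86 / √(13.16 × 1647.71) = -39.86 / 147.2544 ≈ -0.271

-0.271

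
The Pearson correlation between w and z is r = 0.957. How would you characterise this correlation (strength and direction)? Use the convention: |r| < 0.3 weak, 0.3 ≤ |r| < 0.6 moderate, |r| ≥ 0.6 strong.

strong positive

r = 0.957 > 0 so the relationship is positive.
|r| = 0.957, which falls in the strong range.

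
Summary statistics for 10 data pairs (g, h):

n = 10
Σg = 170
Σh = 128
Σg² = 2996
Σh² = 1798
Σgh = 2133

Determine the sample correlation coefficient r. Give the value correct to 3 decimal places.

-0.331

r = (nΣgh − ΣgΣh) / √[(nΣg² − (Σg)²)(nΣh² − (Σh)²)]
Numerator: 10×2133 − 170×128 = -430
Denominator: √[(29960 − 28900)(17980 − 16384)] = √[1060 × 1596] = 1300.6767
r = -430 / 1300.6767 ≈ -0.331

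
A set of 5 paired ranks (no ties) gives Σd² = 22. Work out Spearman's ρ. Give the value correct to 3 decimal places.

-0.100

ρ = 1 − 6Σd² / [n(n²−1)] = 1 − 6×22 / (5×24)
  = 1 − 132/120 = 1 − 1.1000 ≈ -0.100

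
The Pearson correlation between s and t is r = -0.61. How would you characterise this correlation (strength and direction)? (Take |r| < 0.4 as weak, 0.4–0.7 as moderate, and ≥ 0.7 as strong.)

r = -0.61 < 0 so the relationship is negative.
|r| = 0.61, which falls in the moderate range.

moderate negative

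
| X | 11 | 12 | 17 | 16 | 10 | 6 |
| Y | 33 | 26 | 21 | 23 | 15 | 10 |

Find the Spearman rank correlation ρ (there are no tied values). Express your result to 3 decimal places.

0.429

Rank X: 3, 4, 6, 5, 2, 1
Rank Y: 6, 5, 3, 4, 2, 1
d = rank(X) − rank(Y): -3, -1, 3, 1, 0, 0; Σd² = 20
ρ = 1 − 6Σd² / [n(n²−1)] = 1 − 6×20 / (6×35) = 1 − 120/210 ≈ 0.429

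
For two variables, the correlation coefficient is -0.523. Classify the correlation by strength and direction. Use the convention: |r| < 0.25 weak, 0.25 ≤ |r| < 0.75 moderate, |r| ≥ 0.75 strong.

r = -0.523 < 0 so the relationship is negative.
|r| = 0.523, which falls in the moderate range.

moderate negative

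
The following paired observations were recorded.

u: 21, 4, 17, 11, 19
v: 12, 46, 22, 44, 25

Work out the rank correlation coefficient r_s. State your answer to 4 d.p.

Rank u: 5, 1, 3, 2, 4
Rank v: 1, 5, 2, 4, 3
d = rank(u) − rank(v): 4, -4, 1, -2, 1; Σd² = 38
ρ = 1 − 6Σd² / [n(n²−1)] = 1 − 6×38 / (5×24) = 1 − 228/120 ≈ -0.9000

-0.9000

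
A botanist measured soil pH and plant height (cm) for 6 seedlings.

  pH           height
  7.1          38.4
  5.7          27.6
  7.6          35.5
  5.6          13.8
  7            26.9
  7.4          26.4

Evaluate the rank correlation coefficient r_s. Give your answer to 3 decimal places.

Rank pH: 4, 2, 6, 1, 3, 5
Rank height: 6, 4, 5, 1, 3, 2
d = rank(pH) − rank(height): -2, -2, 1, 0, 0, 3; Σd² = 18
ρ = 1 − 6Σd² / [n(n²−1)] = 1 − 6×18 / (6×35) = 1 − 108/210 ≈ 0.486

0.486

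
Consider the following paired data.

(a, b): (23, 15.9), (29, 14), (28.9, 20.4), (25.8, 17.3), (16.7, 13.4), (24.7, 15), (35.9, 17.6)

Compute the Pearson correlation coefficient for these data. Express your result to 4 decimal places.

0.5531

n = 7, Σa = 184, Σb = 113.6, Σa² = 5048.64, Σb² = 1878.58, Σab = 3033.72
nΣab − ΣaΣb = 21236.04 − 20902.4 = 333.64
nΣa² − (Σa)² = 35340.48 − 33856 = 1484.48; nΣb² − (Σb)² = 13150.06 − 12904.96 = 245.1
r = 333.64 / √(1484.48 × 245.1) = 333.64 / 603.1965 ≈ 0.5531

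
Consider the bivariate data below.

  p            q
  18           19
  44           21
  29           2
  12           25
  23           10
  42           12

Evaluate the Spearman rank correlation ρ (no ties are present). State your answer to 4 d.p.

-0.2571

Rank p: 2, 6, 4, 1, 3, 5
Rank q: 4, 5, 1, 6, 2, 3
d = rank(p) − rank(q): -2, 1, 3, -5, 1, 2; Σd² = 44
ρ = 1 − 6Σd² / [n(n²−1)] = 1 − 6×44 / (6×35) = 1 − 264/210 ≈ -0.2571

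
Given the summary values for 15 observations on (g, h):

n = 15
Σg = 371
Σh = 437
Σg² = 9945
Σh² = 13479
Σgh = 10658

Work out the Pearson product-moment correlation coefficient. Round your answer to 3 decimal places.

-0.198

r = (nΣgh − ΣgΣh) / √[(nΣg² − (Σg)²)(nΣh² − (Σh)²)]
Numerator: 15×10658 − 371×437 = -2257
Denominator: √[(149175 − 137641)(202185 − 190969)] = √[11534 × 11216] = 11373.8887
r = -2257 / 11373.8887 ≈ -0.198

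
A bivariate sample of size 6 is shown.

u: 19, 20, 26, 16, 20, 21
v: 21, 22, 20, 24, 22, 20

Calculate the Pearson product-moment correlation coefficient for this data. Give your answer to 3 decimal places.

n = 6, Σu = 122, Σv = 129, Σu² = 2534, Σv² = 2785, Σuv = 2603
nΣuv − ΣuΣv = 15618 − 15738 = -120
nΣu² − (Σu)² = 15204 − 14884 = 320; nΣv² − (Σv)² = 16710 − 16641 = 69
r = -120 / √(320 × 69) = -120 / 148.5934 ≈ -0.808

-0.808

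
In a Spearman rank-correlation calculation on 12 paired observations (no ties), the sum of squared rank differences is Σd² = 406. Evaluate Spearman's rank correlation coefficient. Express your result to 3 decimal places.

-0.420

ρ = 1 − 6Σd² / [n(n²−1)] = 1 − 6×406 / (12×143)
  = 1 − 2436/1716 = 1 − 1.4196 ≈ -0.420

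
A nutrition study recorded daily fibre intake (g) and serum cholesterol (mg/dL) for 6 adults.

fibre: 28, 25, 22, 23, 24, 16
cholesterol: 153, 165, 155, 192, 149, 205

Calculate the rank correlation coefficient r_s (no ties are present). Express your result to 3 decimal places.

-0.600

Rank fibre: 6, 5, 2, 3, 4, 1
Rank cholesterol: 2, 4, 3, 5, 1, 6
d = rank(fibre) − rank(cholesterol): 4, 1, -1, -2, 3, -5; Σd² = 56
ρ = 1 − 6Σd² / [n(n²−1)] = 1 − 6×56 / (6×35) = 1 − 336/210 ≈ -0.600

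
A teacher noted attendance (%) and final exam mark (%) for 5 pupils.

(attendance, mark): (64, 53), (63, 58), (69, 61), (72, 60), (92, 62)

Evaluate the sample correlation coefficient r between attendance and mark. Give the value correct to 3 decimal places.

n = 5, Σx = 360, Σy = 294, Σx² = 26474, Σy² = 17338, Σxy = 21279
nΣxy − ΣxΣy = 106395 − 105840 = 555
nΣx² − (Σx)² = 132370 − 129600 = 2770; nΣy² − (Σy)² = 86690 − 86436 = 254
r = 555 / √(2770 × 254) = 555 / 838.7968 ≈ 0.662

0.662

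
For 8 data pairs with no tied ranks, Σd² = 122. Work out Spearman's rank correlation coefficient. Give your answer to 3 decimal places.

ρ = 1 − 6Σd² / [n(n²−1)] = 1 − 6×122 / (8×63)
  = 1 − 732/504 = 1 − 1.4524 ≈ -0.452

-0.452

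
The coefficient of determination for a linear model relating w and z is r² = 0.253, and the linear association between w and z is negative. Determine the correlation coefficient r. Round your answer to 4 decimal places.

-0.5030

|r| = √0.253 = 0.5030
The association is negative, so r = −0.5030.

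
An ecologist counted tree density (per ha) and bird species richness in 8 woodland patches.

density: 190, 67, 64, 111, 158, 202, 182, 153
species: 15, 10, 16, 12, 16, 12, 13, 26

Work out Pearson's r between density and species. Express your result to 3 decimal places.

0.143

n = 8, Σx = 1127, Σy = 120, Σx² = 179307, Σy² = 1970, Σxy = 17172
nΣxy − ΣxΣy = 137376 − 135240 = 2136
nΣx² − (Σx)² = 1434456 − 1270129 = 164327; nΣy² − (Σy)² = 15760 − 14400 = 1360
r = 2136 / √(164327 × 1360) = 2136 / 14949.4053 ≈ 0.143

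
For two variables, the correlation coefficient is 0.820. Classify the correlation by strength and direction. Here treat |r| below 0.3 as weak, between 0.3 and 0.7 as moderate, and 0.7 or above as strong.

strong positive

r = 0.820 > 0 so the relationship is positive.
|r| = 0.820, which falls in the strong range.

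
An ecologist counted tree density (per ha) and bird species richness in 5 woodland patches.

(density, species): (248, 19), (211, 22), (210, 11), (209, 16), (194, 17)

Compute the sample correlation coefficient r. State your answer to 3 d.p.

0.252

n = 5, Σx = 1072, Σy = 85, Σx² = 231442, Σy² = 1511, Σxy = 18306
nΣxy − ΣxΣy = 91530 − 91120 = 410
nΣx² − (Σx)² = 1157210 − 1149184 = 8026; nΣy² − (Σy)² = 7555 − 7225 = 330
r = 410 / √(8026 × 330) = 410 / 1627.4459 ≈ 0.252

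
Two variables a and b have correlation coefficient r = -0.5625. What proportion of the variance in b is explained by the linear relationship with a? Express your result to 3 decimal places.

r² = (-0.5625)² = 0.316

0.316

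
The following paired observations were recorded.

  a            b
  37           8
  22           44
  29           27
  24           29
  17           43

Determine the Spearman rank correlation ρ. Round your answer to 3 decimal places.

Rank a: 5, 2, 4, 3, 1
Rank b: 1, 5, 2, 3, 4
d = rank(a) − rank(b): 4, -3, 2, 0, -3; Σd² = 38
ρ = 1 − 6Σd² / [n(n²−1)] = 1 − 6×38 / (5×24) = 1 − 228/120 ≈ -0.900

-0.900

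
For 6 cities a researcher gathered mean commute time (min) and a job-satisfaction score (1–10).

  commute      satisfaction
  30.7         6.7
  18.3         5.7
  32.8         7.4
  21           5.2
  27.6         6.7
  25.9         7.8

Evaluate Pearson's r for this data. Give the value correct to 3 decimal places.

n = 6, Σx = 156.3, Σy = 39.5, Σx² = 4226.79, Σy² = 264.91, Σxy = 1048.86
nΣxy − ΣxΣy = 6293.16 − 6173.85 = 119.31
nΣx² − (Σx)² = 25360.74 − 24429.69 = 931.05; nΣy² − (Σy)² = 1589.46 − 1560.25 = 29.21
r = 119.31 / √(931.05 × 29.21) = 119.31 / 164.9120 ≈ 0.723

0.723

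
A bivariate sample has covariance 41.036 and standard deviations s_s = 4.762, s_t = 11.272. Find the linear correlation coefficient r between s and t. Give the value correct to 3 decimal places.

0.764

r = Cov(s,t) / (s_s · s_t) = 41.036 / (4.762 × 11.272)
  = 41.036 / 53.6773 ≈ 0.764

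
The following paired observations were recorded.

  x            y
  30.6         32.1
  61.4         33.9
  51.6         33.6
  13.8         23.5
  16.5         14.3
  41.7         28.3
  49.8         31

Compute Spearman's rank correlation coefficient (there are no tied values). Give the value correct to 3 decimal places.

Rank x: 3, 7, 6, 1, 2, 4, 5
Rank y: 5, 7, 6, 2, 1, 3, 4
d = rank(x) − rank(y): -2, 0, 0, -1, 1, 1, 1; Σd² = 8
ρ = 1 − 6Σd² / [n(n²−1)] = 1 − 6×8 / (7×48) = 1 − 48/336 ≈ 0.857

0.857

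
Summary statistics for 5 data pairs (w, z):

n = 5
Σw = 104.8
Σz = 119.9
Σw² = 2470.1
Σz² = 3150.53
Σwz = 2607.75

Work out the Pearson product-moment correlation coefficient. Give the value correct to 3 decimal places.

0.345

r = (nΣwz − ΣwΣz) / √[(nΣw² − (Σw)²)(nΣz² − (Σz)²)]
Numerator: 5×2607.75 − 104.8×119.9 = 473.23
Denominator: √[(12350.5 − 10983.04)(15752.65 − 14376.01)] = √[1367.46 × 1376.64] = 1372.0423
r = 473.23 / 1372.0423 ≈ 0.345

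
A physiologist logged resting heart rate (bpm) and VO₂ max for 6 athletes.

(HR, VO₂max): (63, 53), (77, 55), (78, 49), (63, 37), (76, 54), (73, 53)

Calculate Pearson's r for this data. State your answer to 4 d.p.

0.5484

n = 6, Σx = 430, Σy = 301, Σx² = 31056, Σy² = 15329, Σxy = 21700
nΣxy − ΣxΣy = 130200 − 129430 = 770
nΣx² − (Σx)² = 186336 − 184900 = 1436; nΣy² − (Σy)² = 91974 − 90601 = 1373
r = 770 / √(1436 × 1373) = 770 / 1404.1467 ≈ 0.5484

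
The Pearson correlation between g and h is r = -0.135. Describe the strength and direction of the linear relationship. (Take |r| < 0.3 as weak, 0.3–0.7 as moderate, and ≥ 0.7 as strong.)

weak negative

r = -0.135 < 0 so the relationship is negative.
|r| = 0.135, which falls in the weak range.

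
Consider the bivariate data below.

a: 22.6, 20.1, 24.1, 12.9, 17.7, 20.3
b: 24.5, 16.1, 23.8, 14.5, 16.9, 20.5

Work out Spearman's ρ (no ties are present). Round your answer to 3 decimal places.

Rank a: 5, 3, 6, 1, 2, 4
Rank b: 6, 2, 5, 1, 3, 4
d = rank(a) − rank(b): -1, 1, 1, 0, -1, 0; Σd² = 4
ρ = 1 − 6Σd² / [n(n²−1)] = 1 − 6×4 / (6×35) = 1 − 24/210 ≈ 0.886

0.886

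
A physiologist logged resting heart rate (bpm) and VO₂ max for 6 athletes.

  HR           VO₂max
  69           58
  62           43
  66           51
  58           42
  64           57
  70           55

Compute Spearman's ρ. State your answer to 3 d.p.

Rank HR: 5, 2, 4, 1, 3, 6
Rank VO₂max: 6, 2, 3, 1, 5, 4
d = rank(HR) − rank(VO₂max): -1, 0, 1, 0, -2, 2; Σd² = 10
ρ = 1 − 6Σd² / [n(n²−1)] = 1 − 6×10 / (6×35) = 1 − 60/210 ≈ 0.714

0.714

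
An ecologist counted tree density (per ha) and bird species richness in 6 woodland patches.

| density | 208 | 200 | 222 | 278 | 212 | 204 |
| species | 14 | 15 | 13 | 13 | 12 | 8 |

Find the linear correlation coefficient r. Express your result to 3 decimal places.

0.108

n = 6, Σx = 1324, Σy = 75, Σx² = 296392, Σy² = 967, Σxy = 16588
nΣxy − ΣxΣy = 99528 − 99300 = 228
nΣx² − (Σx)² = 1778352 − 1752976 = 25376; nΣy² − (Σy)² = 5802 − 5625 = 177
r = 228 / √(25376 × 177) = 228 / 2119.3282 ≈ 0.108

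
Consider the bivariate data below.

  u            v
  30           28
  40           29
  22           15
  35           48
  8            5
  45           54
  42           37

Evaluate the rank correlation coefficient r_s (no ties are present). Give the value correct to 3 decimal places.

Rank u: 3, 5, 2, 4, 1, 7, 6
Rank v: 3, 4, 2, 6, 1, 7, 5
d = rank(u) − rank(v): 0, 1, 0, -2, 0, 0, 1; Σd² = 6
ρ = 1 − 6Σd² / [n(n²−1)] = 1 − 6×6 / (7×48) = 1 − 36/336 ≈ 0.893

0.893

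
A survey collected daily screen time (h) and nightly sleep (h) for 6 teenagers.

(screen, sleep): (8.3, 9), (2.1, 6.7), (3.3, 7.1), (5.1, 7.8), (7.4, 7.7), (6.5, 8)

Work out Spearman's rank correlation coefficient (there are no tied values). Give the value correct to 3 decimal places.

0.829

Rank screen: 6, 1, 2, 3, 5, 4
Rank sleep: 6, 1, 2, 4, 3, 5
d = rank(screen) − rank(sleep): 0, 0, 0, -1, 2, -1; Σd² = 6
ρ = 1 − 6Σd² / [n(n²−1)] = 1 − 6×6 / (6×35) = 1 − 36/210 ≈ 0.829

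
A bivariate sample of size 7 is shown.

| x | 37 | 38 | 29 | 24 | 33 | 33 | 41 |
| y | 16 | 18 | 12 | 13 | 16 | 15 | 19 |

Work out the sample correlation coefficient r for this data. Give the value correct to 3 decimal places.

0.907

n = 7, Σx = 235, Σy = 109, Σx² = 8089, Σy² = 1735, Σxy = 3738
nΣxy − ΣxΣy = 26166 − 25615 = 551
nΣx² − (Σx)² = 56623 − 55225 = 1398; nΣy² − (Σy)² = 12145 − 11881 = 264
r = 551 / √(1398 × 264) = 551 / 607.5130 ≈ 0.907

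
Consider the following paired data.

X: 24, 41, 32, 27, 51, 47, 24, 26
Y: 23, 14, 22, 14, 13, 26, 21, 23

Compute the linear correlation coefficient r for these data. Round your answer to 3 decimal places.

-0.285

n = 8, ΣX = 272, ΣY = 156, ΣX² = 10072, ΣY² = 3220, ΣXY = 5195
nΣXY − ΣXΣY = 41560 − 42432 = -872
nΣX² − (ΣX)² = 80576 − 73984 = 6592; nΣY² − (ΣY)² = 25760 − 24336 = 1424
r = -872 / √(6592 × 1424) = -872 / 3063.8224 ≈ -0.285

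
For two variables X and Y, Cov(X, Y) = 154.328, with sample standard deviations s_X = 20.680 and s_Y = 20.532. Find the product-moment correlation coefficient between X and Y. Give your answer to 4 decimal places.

r = Cov(X,Y) / (s_X · s_Y) = 154.328 / (20.680 × 20.532)
  = 154.328 / 424.6018 ≈ 0.3635

0.3635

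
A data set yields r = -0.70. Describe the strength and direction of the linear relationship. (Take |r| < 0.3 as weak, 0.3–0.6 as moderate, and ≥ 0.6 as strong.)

r = -0.70 < 0 so the relationship is negative.
|r| = 0.70, which falls in the strong range.

strong negative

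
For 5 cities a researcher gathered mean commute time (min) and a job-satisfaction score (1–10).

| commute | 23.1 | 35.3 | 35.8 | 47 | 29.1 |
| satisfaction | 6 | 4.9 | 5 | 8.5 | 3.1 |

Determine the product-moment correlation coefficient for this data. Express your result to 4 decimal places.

n = 5, Σx = 170.3, Σy = 27.5, Σx² = 6117.15, Σy² = 166.87, Σxy = 980.28
nΣxy − ΣxΣy = 4901.4 − 4683.25 = 218.15
nΣx² − (Σx)² = 30585.75 − 29002.09 = 1583.66; nΣy² − (Σy)² = 834.35 − 756.25 = 78.1
r = 218.15 / √(1583.66 × 78.1) = 218.15 / 351.6871 ≈ 0.6203

0.6203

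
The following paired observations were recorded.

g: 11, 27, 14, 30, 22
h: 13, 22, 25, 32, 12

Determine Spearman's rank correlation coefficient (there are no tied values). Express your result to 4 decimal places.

Rank g: 1, 4, 2, 5, 3
Rank h: 2, 3, 4, 5, 1
d = rank(g) − rank(h): -1, 1, -2, 0, 2; Σd² = 10
ρ = 1 − 6Σd² / [n(n²−1)] = 1 − 6×10 / (5×24) = 1 − 60/120 ≈ 0.5000

0.5000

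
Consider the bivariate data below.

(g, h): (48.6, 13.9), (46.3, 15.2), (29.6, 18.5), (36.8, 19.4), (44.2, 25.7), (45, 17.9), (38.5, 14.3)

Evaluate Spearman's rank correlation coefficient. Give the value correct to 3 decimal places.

Rank g: 7, 6, 1, 2, 4, 5, 3
Rank h: 1, 3, 5, 6, 7, 4, 2
d = rank(g) − rank(h): 6, 3, -4, -4, -3, 1, 1; Σd² = 88
ρ = 1 − 6Σd² / [n(n²−1)] = 1 − 6×88 / (7×48) = 1 − 528/336 ≈ -0.571

-0.571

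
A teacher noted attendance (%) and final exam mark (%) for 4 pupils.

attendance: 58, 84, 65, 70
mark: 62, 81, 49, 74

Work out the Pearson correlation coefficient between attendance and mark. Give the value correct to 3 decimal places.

n = 4, Σx = 277, Σy = 266, Σx² = 19545, Σy² = 18282, Σxy = 18765
nΣxy − ΣxΣy = 75060 − 73682 = 1378
nΣx² − (Σx)² = 78180 − 76729 = 1451; nΣy² − (Σy)² = 73128 − 70756 = 2372
r = 1378 / √(1451 × 2372) = 1378 / 1855.2013 ≈ 0.743

0.743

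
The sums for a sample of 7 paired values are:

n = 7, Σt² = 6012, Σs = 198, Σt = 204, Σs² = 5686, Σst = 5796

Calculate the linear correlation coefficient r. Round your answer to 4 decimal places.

r = (nΣst − ΣsΣt) / √[(nΣs² − (Σs)²)(nΣt² − (Σt)²)]
Numerator: 7×5796 − 198×204 = 180
Denominator: √[(39802 − 39204)(42084 − 41616)] = √[598 × 468] = 529.0217
r = 180 / 529.0217 ≈ 0.3403

0.3403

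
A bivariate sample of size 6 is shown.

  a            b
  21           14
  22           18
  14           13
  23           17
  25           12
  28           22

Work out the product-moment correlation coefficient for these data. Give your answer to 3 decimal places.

0.579

n = 6, Σa = 133, Σb = 96, Σa² = 3059, Σb² = 1606, Σab = 2179
nΣab − ΣaΣb = 13074 − 12768 = 306
nΣa² − (Σa)² = 18354 − 17689 = 665; nΣb² − (Σb)² = 9636 − 9216 = 420
r = 306 / √(665 × 420) = 306 / 528.4884 ≈ 0.579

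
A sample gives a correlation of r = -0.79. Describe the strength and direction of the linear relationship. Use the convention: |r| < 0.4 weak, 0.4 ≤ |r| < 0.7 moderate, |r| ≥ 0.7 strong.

r = -0.79 < 0 so the relationship is negative.
|r| = 0.79, which falls in the strong range.

strong negative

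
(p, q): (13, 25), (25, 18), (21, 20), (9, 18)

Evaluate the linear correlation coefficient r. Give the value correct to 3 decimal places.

-0.276

n = 4, Σp = 68, Σq = 81, Σp² = 1316, Σq² = 1673, Σpq = 1357
nΣpq − ΣpΣq = 5428 − 5508 = -80
nΣp² − (Σp)² = 5264 − 4624 = 640; nΣq² − (Σq)² = 6692 − 6561 = 131
r = -80 / √(640 × 131) = -80 / 289.5514 ≈ -0.276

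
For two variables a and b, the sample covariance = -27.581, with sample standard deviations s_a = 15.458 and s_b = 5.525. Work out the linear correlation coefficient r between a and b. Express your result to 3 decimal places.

-0.323

r = Cov(a,b) / (s_a · s_b) = -27.581 / (15.458 × 5.525)
  = -27.581 / 85.4055 ≈ -0.323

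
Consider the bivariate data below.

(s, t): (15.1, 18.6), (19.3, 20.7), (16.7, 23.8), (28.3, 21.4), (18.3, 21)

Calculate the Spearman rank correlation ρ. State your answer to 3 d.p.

Rank s: 1, 4, 2, 5, 3
Rank t: 1, 2, 5, 4, 3
d = rank(s) − rank(t): 0, 2, -3, 1, 0; Σd² = 14
ρ = 1 − 6Σd² / [n(n²−1)] = 1 − 6×14 / (5×24) = 1 − 84/120 ≈ 0.300

0.300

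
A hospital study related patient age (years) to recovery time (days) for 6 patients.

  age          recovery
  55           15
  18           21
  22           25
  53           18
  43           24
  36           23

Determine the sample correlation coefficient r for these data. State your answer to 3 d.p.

n = 6, Σx = 227, Σy = 126, Σx² = 9787, Σy² = 2720, Σxy = 4567
nΣxy − ΣxΣy = 27402 − 28602 = -1200
nΣx² − (Σx)² = 58722 − 51529 = 7193; nΣy² − (Σy)² = 16320 − 15876 = 444
r = -1200 / √(7193 × 444) = -1200 / 1787.0904 ≈ -0.671

-0.671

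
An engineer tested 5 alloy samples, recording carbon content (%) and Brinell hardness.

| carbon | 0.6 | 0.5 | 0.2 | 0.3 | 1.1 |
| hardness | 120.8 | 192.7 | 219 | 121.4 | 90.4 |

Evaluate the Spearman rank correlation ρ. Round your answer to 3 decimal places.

-0.900

Rank carbon: 4, 3, 1, 2, 5
Rank hardness: 2, 4, 5, 3, 1
d = rank(carbon) − rank(hardness): 2, -1, -4, -1, 4; Σd² = 38
ρ = 1 − 6Σd² / [n(n²−1)] = 1 − 6×38 / (5×24) = 1 − 228/120 ≈ -0.900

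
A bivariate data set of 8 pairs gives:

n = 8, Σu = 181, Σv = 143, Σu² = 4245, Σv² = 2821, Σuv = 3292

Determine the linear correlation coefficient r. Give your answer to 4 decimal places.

0.2842

r = (nΣuv − ΣuΣv) / √[(nΣu² − (Σu)²)(nΣv² − (Σv)²)]
Numerator: 8×3292 − 181×143 = 453
Denominator: √[(33960 − 32761)(22568 − 20449)] = √[1199 × 2119] = 1593.9514
r = 453 / 1593.9514 ≈ 0.2842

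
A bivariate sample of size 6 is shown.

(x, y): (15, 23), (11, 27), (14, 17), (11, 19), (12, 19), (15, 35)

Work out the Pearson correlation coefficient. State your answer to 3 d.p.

0.344

n = 6, Σx = 78, Σy = 140, Σx² = 1032, Σy² = 3494, Σxy = 1842
nΣxy − ΣxΣy = 11052 − 10920 = 132
nΣx² − (Σx)² = 6192 − 6084 = 108; nΣy² − (Σy)² = 20964 − 19600 = 1364
r = 132 / √(108 × 1364) = 132 / 383.8125 ≈ 0.344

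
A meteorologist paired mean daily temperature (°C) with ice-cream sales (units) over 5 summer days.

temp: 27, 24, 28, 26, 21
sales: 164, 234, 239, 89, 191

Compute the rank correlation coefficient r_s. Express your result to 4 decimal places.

Rank temp: 4, 2, 5, 3, 1
Rank sales: 2, 4, 5, 1, 3
d = rank(temp) − rank(sales): 2, -2, 0, 2, -2; Σd² = 16
ρ = 1 − 6Σd² / [n(n²−1)] = 1 − 6×16 / (5×24) = 1 − 96/120 ≈ 0.2000

0.2000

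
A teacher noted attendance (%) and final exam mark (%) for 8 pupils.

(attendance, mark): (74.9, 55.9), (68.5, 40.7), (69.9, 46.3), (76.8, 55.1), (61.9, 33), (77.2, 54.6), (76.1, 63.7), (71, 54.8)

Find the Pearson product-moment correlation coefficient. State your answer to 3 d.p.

n = 8, Σx = 576.3, Σy = 404.1, Σx² = 41710.17, Σy² = 21091.89, Σxy = 29439.1
nΣxy − ΣxΣy = 235512.8 − 232882.83 = 2629.97
nΣx² − (Σx)² = 333681.36 − 332121.69 = 1559.67; nΣy² − (Σy)² = 168735.12 − 163296.81 = 5438.31
r = 2629.97 / √(1559.67 × 5438.31) = 2629.97 / 2912.3820 ≈ 0.903

0.903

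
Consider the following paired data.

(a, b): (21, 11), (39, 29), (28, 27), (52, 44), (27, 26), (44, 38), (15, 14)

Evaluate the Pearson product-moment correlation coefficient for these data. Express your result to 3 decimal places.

0.949

n = 7, Σa = 226, Σb = 189, Σa² = 8340, Σb² = 5943, Σab = 6990
nΣab − ΣaΣb = 48930 − 42714 = 6216
nΣa² − (Σa)² = 58380 − 51076 = 7304; nΣb² − (Σb)² = 41601 − 35721 = 5880
r = 6216 / √(7304 × 5880) = 6216 / 6553.4357 ≈ 0.949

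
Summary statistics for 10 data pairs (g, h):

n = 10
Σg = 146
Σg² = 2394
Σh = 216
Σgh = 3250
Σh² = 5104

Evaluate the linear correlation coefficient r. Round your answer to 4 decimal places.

0.2842

r = (nΣgh − ΣgΣh) / √[(nΣg² − (Σg)²)(nΣh² − (Σh)²)]
Numerator: 10×3250 − 146×216 = 964
Denominator: √[(23940 − 21316)(51040 − 46656)] = √[2624 × 4384] = 3391.6981
r = 964 / 3391.6981 ≈ 0.2842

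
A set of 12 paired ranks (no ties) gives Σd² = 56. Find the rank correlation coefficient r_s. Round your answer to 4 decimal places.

0.8042

ρ = 1 − 6Σd² / [n(n²−1)] = 1 − 6×56 / (12×143)
  = 1 − 336/1716 = 1 − 0.19580 ≈ 0.8042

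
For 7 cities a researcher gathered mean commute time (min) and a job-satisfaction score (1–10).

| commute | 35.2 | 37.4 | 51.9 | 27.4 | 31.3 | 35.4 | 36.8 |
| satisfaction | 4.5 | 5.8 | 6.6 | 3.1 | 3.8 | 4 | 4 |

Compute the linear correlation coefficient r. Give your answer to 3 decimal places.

0.893

n = 7, Σx = 255.4, Σy = 31.8, Σx² = 9669.26, Σy² = 153.5, Σxy = 1210.54
nΣxy − ΣxΣy = 8473.78 − 8121.72 = 352.06
nΣx² − (Σx)² = 67684.82 − 65229.16 = 2455.66; nΣy² − (Σy)² = 1074.5 − 1011.24 = 63.26
r = 352.06 / √(2455.66 × 63.26) = 352.06 / 394.1384 ≈ 0.893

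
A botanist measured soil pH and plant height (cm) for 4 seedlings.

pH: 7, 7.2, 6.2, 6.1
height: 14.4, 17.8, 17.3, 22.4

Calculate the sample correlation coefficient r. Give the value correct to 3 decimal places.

-0.630

n = 4, Σx = 26.5, Σy = 71.9, Σx² = 176.49, Σy² = 1325.25, Σxy = 472.86
nΣxy − ΣxΣy = 1891.44 − 1905.35 = -13.91
nΣx² − (Σx)² = 705.96 − 702.25 = 3.71; nΣy² − (Σy)² = 5301 − 5169.61 = 131.39
r = -13.91 / √(3.71 × 131.39) = -13.91 / 22.0784 ≈ -0.630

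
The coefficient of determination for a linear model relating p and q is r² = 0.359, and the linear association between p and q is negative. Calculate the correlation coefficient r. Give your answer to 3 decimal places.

|r| = √0.359 = 0.599
The association is negative, so r = −0.599.

-0.599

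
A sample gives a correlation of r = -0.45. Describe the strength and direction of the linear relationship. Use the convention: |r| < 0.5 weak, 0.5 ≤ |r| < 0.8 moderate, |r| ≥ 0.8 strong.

r = -0.45 < 0 so the relationship is negative.
|r| = 0.45, which falls in the weak range.

weak negative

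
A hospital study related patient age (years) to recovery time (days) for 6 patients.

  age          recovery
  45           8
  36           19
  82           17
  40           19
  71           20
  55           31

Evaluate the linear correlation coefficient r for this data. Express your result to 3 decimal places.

0.107

n = 6, Σx = 329, Σy = 114, Σx² = 19711, Σy² = 2436, Σxy = 6323
nΣxy − ΣxΣy = 37938 − 37506 = 432
nΣx² − (Σx)² = 118266 − 108241 = 10025; nΣy² − (Σy)² = 14616 − 12996 = 1620
r = 432 / √(10025 × 1620) = 432 / 4029.9504 ≈ 0.107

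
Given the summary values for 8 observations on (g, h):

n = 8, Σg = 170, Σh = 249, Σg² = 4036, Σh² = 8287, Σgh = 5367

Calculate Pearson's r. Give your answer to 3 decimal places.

r = (nΣgh − ΣgΣh) / √[(nΣg² − (Σg)²)(nΣh² − (Σh)²)]
Numerator: 8×5367 − 170×249 = 606
Denominator: √[(32288 − 28900)(66296 − 62001)] = √[3388 × 4295] = 3814.6376
r = 606 / 3814.6376 ≈ 0.159

0.159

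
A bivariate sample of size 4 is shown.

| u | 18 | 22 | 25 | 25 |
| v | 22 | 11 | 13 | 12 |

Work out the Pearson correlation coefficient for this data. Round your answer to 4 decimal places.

-0.8332

n = 4, Σu = 90, Σv = 58, Σu² = 2058, Σv² = 918, Σuv = 1263
nΣuv − ΣuΣv = 5052 − 5220 = -168
nΣu² − (Σu)² = 8232 − 8100 = 132; nΣv² − (Σv)² = 3672 − 3364 = 308
r = -168 / √(132 × 308) = -168 / 201.6333 ≈ -0.8332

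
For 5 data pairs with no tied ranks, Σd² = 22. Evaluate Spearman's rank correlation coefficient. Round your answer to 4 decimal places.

-0.1000

ρ = 1 − 6Σd² / [n(n²−1)] = 1 − 6×22 / (5×24)
  = 1 − 132/120 = 1 − 1.10000 ≈ -0.1000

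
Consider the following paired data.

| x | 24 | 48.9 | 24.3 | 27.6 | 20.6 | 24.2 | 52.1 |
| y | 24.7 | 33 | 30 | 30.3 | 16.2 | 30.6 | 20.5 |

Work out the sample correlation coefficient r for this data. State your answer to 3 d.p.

0.093

n = 7, Σx = 221.7, Σy = 185.3, Σx² = 8043.87, Σy² = 5136.23, Σxy = 5914.07
nΣxy − ΣxΣy = 41398.49 − 41081.01 = 317.48
nΣx² − (Σx)² = 56307.09 − 49150.89 = 7156.2; nΣy² − (Σy)² = 35953.61 − 34336.09 = 1617.52
r = 317.48 / √(7156.2 × 1617.52) = 317.48 / 3402.2488 ≈ 0.093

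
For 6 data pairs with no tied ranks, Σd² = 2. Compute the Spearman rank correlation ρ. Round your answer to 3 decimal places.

0.943

ρ = 1 − 6Σd² / [n(n²−1)] = 1 − 6×2 / (6×35)
  = 1 − 12/210 = 1 − 0.0571 ≈ 0.943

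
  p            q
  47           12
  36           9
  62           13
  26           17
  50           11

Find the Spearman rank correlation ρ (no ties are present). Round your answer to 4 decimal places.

-0.1000

Rank p: 3, 2, 5, 1, 4
Rank q: 3, 1, 4, 5, 2
d = rank(p) − rank(q): 0, 1, 1, -4, 2; Σd² = 22
ρ = 1 − 6Σd² / [n(n²−1)] = 1 − 6×22 / (5×24) = 1 − 132/120 ≈ -0.1000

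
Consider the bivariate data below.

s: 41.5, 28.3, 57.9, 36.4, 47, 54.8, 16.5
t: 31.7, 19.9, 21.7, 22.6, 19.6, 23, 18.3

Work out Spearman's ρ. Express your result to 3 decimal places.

Rank s: 4, 2, 7, 3, 5, 6, 1
Rank t: 7, 3, 4, 5, 2, 6, 1
d = rank(s) − rank(t): -3, -1, 3, -2, 3, 0, 0; Σd² = 32
ρ = 1 − 6Σd² / [n(n²−1)] = 1 − 6×32 / (7×48) = 1 − 192/336 ≈ 0.429

0.429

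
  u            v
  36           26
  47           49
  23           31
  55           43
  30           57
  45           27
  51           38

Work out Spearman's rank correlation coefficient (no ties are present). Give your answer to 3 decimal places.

Rank u: 3, 5, 1, 7, 2, 4, 6
Rank v: 1, 6, 3, 5, 7, 2, 4
d = rank(u) − rank(v): 2, -1, -2, 2, -5, 2, 2; Σd² = 46
ρ = 1 − 6Σd² / [n(n²−1)] = 1 − 6×46 / (7×48) = 1 − 276/336 ≈ 0.179

0.179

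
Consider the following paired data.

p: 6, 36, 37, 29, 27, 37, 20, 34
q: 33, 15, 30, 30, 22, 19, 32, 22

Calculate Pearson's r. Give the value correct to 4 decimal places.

n = 8, Σp = 226, Σq = 203, Σp² = 7196, Σq² = 5467, Σpq = 5403
nΣpq − ΣpΣq = 43224 − 45878 = -2654
nΣp² − (Σp)² = 57568 − 51076 = 6492; nΣq² − (Σq)² = 43736 − 41209 = 2527
r = -2654 / √(6492 × 2527) = -2654 / 4050.3437 ≈ -0.6553

-0.6553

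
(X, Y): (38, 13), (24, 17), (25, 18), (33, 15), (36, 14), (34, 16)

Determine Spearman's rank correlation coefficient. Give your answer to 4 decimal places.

Rank X: 6, 1, 2, 3, 5, 4
Rank Y: 1, 5, 6, 3, 2, 4
d = rank(X) − rank(Y): 5, -4, -4, 0, 3, 0; Σd² = 66
ρ = 1 − 6Σd² / [n(n²−1)] = 1 − 6×66 / (6×35) = 1 − 396/210 ≈ -0.8857

-0.8857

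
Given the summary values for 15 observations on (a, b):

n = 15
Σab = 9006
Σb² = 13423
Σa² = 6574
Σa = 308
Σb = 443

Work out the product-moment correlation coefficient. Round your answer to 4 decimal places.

r = (nΣab − ΣaΣb) / √[(nΣa² − (Σa)²)(nΣb² − (Σb)²)]
Numerator: 15×9006 − 308×443 = -1354
Denominator: √[(98610 − 94864)(201345 − 196249)] = √[3746 × 5096] = 4369.1665
r = -1354 / 4369.1665 ≈ -0.3099

-0.3099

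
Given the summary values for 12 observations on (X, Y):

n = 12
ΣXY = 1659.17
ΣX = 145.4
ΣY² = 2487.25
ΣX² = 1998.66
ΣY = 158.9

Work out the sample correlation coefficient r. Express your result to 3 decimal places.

r = (nΣXY − ΣXΣY) / √[(nΣX² − (ΣX)²)(nΣY² − (ΣY)²)]
Numerator: 12×1659.17 − 145.4×158.9 = -3194.02
Denominator: √[(23983.92 − 21141.16)(29847 − 25249.21)] = √[2842.76 × 4597.79] = 3615.3027
r = -3194.02 / 3615.3027 ≈ -0.883

-0.883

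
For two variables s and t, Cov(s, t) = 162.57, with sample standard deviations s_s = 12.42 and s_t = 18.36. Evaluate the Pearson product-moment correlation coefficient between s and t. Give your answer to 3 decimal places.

0.713

r = Cov(s,t) / (s_s · s_t) = 162.57 / (12.42 × 18.36)
  = 162.57 / 228.0312 ≈ 0.713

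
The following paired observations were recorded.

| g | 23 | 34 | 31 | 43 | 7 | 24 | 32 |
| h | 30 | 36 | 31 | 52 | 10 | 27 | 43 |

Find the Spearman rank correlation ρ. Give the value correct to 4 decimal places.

0.9286

Rank g: 2, 6, 4, 7, 1, 3, 5
Rank h: 3, 5, 4, 7, 1, 2, 6
d = rank(g) − rank(h): -1, 1, 0, 0, 0, 1, -1; Σd² = 4
ρ = 1 − 6Σd² / [n(n²−1)] = 1 − 6×4 / (7×48) = 1 − 24/336 ≈ 0.9286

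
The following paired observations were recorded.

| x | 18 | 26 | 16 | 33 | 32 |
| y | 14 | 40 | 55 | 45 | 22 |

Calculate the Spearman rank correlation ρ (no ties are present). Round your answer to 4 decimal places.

-0.1000

Rank x: 2, 3, 1, 5, 4
Rank y: 1, 3, 5, 4, 2
d = rank(x) − rank(y): 1, 0, -4, 1, 2; Σd² = 22
ρ = 1 − 6Σd² / [n(n²−1)] = 1 − 6×22 / (5×24) = 1 − 132/120 ≈ -0.1000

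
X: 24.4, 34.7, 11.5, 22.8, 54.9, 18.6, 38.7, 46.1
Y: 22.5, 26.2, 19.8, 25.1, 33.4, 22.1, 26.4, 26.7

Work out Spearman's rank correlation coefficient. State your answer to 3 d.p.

0.976

Rank X: 4, 5, 1, 3, 8, 2, 6, 7
Rank Y: 3, 5, 1, 4, 8, 2, 6, 7
d = rank(X) − rank(Y): 1, 0, 0, -1, 0, 0, 0, 0; Σd² = 2
ρ = 1 − 6Σd² / [n(n²−1)] = 1 − 6×2 / (8×63) = 1 − 12/504 ≈ 0.976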